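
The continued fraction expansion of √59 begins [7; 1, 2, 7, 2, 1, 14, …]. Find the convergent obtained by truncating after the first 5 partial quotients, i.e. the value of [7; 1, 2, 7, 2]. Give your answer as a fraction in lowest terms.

Compute successive convergents:
a_0 = 7: 7/1
a_1 = 1: 8/1
a_2 = 2: 23/3
a_3 = 7: 169/22
a_4 = 2: 361/47

361/47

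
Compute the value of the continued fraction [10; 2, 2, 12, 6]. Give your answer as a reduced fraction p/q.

3922/377

Build up convergents one term at a time:
a_0 = 10: 10/1
a_1 = 2: 21/2
a_2 = 2: 52/5
a_3 = 12: 645/62
a_4 = 6: 3922/377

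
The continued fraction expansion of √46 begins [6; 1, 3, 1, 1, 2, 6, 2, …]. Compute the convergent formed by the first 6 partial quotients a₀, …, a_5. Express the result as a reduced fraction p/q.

Work from the innermost term outward:
Start with 2.
1 + 1/(2/1) = 1 + 1/2 = 3/2
1 + 1/(3/2) = 1 + 2/3 = 5/3
3 + 1/(5/3) = 3 + 3/5 = 18/5
1 + 1/(18/5) = 1 + 5/18 = 23/18
6 + 1/(23/18) = 6 + 18/23 = 156/23

156/23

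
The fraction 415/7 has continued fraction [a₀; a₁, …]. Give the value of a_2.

Repeatedly divide and take the remainder:
⌊415/7⌋ = 59, remainder 2
⌊7/2⌋ = 3, remainder 1
⌊2/1⌋ = 2, remainder 0

2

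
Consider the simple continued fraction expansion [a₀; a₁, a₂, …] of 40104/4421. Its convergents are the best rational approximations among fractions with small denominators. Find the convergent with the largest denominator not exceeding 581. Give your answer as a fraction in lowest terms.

3692/407

List convergents until the denominator exceeds the bound:
a_0 = 9: 9/1  (≤ bound)
a_1 = 14: 127/14  (≤ bound)
a_2 = 28: 3565/393  (≤ bound)
a_3 = 1: 3692/407  (≤ bound)
a_4 = 1: 7257/800  (> 581, stop)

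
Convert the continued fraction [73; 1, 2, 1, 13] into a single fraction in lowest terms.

4056/55

Use the convergent recurrence hₖ = aₖ·hₖ₋₁ + hₖ₋₂ (and likewise for the denominators kₖ):
a_0 = 73: 73/1
a_1 = 1: 74/1
a_2 = 2: 221/3
a_3 = 1: 295/4
a_4 = 13: 4056/55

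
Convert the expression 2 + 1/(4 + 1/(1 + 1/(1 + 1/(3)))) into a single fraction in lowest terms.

a_0 = 2: 2/1
a_1 = 4: 9/4
a_2 = 1: 11/5
a_3 = 1: 20/9
a_4 = 3: 71/32

71/32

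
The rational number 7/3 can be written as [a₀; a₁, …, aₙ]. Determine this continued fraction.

7 ÷ 3 → quotient 2, remainder 1
3 ÷ 1 → quotient 3, remainder 0

[2; 3]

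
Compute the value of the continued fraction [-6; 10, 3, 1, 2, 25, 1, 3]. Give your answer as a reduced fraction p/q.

-69669/11803

Start with 3.
1 + 1/(3/1) = 1 + 1/3 = 4/3
25 + 1/(4/3) = 25 + 3/4 = 103/4
2 + 1/(103/4) = 2 + 4/103 = 210/103
1 + 1/(210/103) = 1 + 103/210 = 313/210
3 + 1/(313/210) = 3 + 210/313 = 1149/313
10 + 1/(1149/313) = 10 + 313/1149 = 11803/1149
-6 + 1/(11803/1149) = -6 + 1149/11803 = -69669/11803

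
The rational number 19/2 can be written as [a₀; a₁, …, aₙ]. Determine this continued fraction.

19 ÷ 2 → quotient 9, remainder 1
2 ÷ 1 → quotient 2, remainder 0

[9; 2]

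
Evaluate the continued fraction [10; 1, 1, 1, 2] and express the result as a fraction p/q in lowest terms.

85/8

Start with 2.
1 + 1/(2/1) = 1 + 1/2 = 3/2
1 + 1/(3/2) = 1 + 2/3 = 5/3
1 + 1/(5/3) = 1 + 3/5 = 8/5
10 + 1/(8/5) = 10 + 5/8 = 85/8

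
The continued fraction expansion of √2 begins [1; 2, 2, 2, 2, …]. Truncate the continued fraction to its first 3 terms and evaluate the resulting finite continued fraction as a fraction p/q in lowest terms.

Start with 2.
2 + 1/(2/1) = 2 + 1/2 = 5/2
1 + 1/(5/2) = 1 + 2/5 = 7/5

7/5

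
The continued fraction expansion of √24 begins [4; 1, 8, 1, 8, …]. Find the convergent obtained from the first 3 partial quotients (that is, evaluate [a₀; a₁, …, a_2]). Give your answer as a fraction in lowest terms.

Use the convergent recurrence hₖ = aₖ·hₖ₋₁ + hₖ₋₂ (and likewise for the denominators kₖ):
a_0 = 4: 4/1
a_1 = 1: 5/1
a_2 = 8: 44/9

44/9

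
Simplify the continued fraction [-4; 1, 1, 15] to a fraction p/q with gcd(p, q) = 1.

Start with 15.
1 + 1/(15/1) = 1 + 1/15 = 16/15
1 + 1/(16/15) = 1 + 15/16 = 31/16
-4 + 1/(31/16) = -4 + 16/31 = -108/31

-108/31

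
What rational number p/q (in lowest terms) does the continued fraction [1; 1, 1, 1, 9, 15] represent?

725/438

Start with 15.
9 + 1/(15/1) = 9 + 1/15 = 136/15
1 + 1/(136/15) = 1 + 15/136 = 151/136
1 + 1/(151/136) = 1 + 136/151 = 287/151
1 + 1/(287/151) = 1 + 151/287 = 438/287
1 + 1/(438/287) = 1 + 287/438 = 725/438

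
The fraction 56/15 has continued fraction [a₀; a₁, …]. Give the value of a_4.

3

Apply division with remainder until the remainder is 0:
56 ÷ 15 → quotient 3, remainder 11
15 ÷ 11 → quotient 1, remainder 4
11 ÷ 4 → quotient 2, remainder 3
4 ÷ 3 → quotient 1, remainder 1
3 ÷ 1 → quotient 3, remainder 0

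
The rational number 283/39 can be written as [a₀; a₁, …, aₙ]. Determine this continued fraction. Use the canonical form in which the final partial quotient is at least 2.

[7; 3, 1, 9]

Apply division with remainder until the remainder is 0:
283 = 7·39 + 10, so a_0 = 7
39 = 3·10 + 9, so a_1 = 3
10 = 1·9 + 1, so a_2 = 1
9 = 9·1 + 0, so a_3 = 9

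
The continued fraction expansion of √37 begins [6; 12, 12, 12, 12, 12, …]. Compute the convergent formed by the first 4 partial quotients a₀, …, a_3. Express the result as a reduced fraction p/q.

10657/1752

Start with 12.
12 + 1/(12/1) = 12 + 1/12 = 145/12
12 + 1/(145/12) = 12 + 12/145 = 1752/145
6 + 1/(1752/145) = 6 + 145/1752 = 10657/1752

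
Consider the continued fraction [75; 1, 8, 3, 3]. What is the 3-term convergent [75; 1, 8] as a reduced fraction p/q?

683/9

a_0 = 75: 75/1
a_1 = 1: 76/1
a_2 = 8: 683/9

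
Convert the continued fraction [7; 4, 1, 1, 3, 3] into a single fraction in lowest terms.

Start with 3.
3 + 1/(3/1) = 3 + 1/3 = 10/3
1 + 1/(10/3) = 1 + 3/10 = 13/10
1 + 1/(13/10) = 1 + 10/13 = 23/13
4 + 1/(23/13) = 4 + 13/23 = 105/23
7 + 1/(105/23) = 7 + 23/105 = 758/105

758/105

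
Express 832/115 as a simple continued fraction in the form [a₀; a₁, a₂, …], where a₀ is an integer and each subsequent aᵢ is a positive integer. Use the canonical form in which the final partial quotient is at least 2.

[7; 4, 3, 1, 6]

⌊832/115⌋ = 7, remainder 27
⌊115/27⌋ = 4, remainder 7
⌊27/7⌋ = 3, remainder 6
⌊7/6⌋ = 1, remainder 1
⌊6/1⌋ = 6, remainder 0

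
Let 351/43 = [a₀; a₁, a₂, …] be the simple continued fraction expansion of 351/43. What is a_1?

6

351 = 8·43 + 7, so a_0 = 8
43 = 6·7 + 1, so a_1 = 6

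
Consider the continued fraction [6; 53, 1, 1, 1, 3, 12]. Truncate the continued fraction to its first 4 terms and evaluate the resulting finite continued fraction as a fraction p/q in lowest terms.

a_0 = 6: 6/1
a_1 = 53: 319/53
a_2 = 1: 325/54
a_3 = 1: 644/107

644/107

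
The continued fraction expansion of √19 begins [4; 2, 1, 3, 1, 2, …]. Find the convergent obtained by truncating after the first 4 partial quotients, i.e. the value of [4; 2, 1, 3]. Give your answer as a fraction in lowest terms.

48/11

Compute successive convergents:
a_0 = 4: 4/1
a_1 = 2: 9/2
a_2 = 1: 13/3
a_3 = 3: 48/11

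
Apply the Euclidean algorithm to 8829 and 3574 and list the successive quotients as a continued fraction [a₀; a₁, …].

Apply division with remainder until the remainder is 0:
⌊8829/3574⌋ = 2, remainder 1681
⌊3574/1681⌋ = 2, remainder 212
⌊1681/212⌋ = 7, remainder 197
⌊212/197⌋ = 1, remainder 15
⌊197/15⌋ = 13, remainder 2
⌊15/2⌋ = 7, remainder 1
⌊2/1⌋ = 2, remainder 0

[2; 2, 7, 1, 13, 7, 2]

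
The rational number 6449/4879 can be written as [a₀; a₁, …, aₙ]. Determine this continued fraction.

6449 ÷ 4879 → quotient 1, remainder 1570
4879 ÷ 1570 → quotient 3, remainder 169
1570 ÷ 169 → quotient 9, remainder 49
169 ÷ 49 → quotient 3, remainder 22
49 ÷ 22 → quotient 2, remainder 5
22 ÷ 5 → quotient 4, remainder 2
5 ÷ 2 → quotient 2, remainder 1
2 ÷ 1 → quotient 2, remainder 0

[1; 3, 9, 3, 2, 4, 2, 2]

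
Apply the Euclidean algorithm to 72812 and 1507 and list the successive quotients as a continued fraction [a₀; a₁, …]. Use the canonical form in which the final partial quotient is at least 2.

[48; 3, 6, 39, 2]

72812 ÷ 1507 → quotient 48, remainder 476
1507 ÷ 476 → quotient 3, remainder 79
476 ÷ 79 → quotient 6, remainder 2
79 ÷ 2 → quotient 39, remainder 1
2 ÷ 1 → quotient 2, remainder 0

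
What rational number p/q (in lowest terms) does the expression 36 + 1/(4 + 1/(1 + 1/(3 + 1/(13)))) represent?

9125/252

Compute successive convergents:
a_0 = 36: 36/1
a_1 = 4: 145/4
a_2 = 1: 181/5
a_3 = 3: 688/19
a_4 = 13: 9125/252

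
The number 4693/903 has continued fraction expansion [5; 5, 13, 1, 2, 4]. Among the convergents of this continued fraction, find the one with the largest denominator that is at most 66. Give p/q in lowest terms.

343/66

List convergents until the denominator exceeds the bound:
a_0 = 5: 5/1  (≤ bound)
a_1 = 5: 26/5  (≤ bound)
a_2 = 13: 343/66  (≤ bound)
a_3 = 1: 369/71  (> 66, stop)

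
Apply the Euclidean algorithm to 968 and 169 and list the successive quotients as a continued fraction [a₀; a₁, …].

⌊968/169⌋ = 5, remainder 123
⌊169/123⌋ = 1, remainder 46
⌊123/46⌋ = 2, remainder 31
⌊46/31⌋ = 1, remainder 15
⌊31/15⌋ = 2, remainder 1
⌊15/1⌋ = 15, remainder 0

[5; 1, 2, 1, 2, 15]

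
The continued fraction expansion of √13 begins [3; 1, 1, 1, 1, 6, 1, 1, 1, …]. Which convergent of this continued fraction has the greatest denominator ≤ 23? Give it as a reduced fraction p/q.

List convergents until the denominator exceeds the bound:
a_0 = 3: 3/1  (≤ bound)
a_1 = 1: 4/1  (≤ bound)
a_2 = 1: 7/2  (≤ bound)
a_3 = 1: 11/3  (≤ bound)
a_4 = 1: 18/5  (≤ bound)
a_5 = 6: 119/33  (> 23, stop)

18/5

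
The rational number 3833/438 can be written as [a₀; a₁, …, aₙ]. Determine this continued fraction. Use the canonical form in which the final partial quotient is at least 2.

[8; 1, 3, 54, 2]

Apply division with remainder until the remainder is 0:
3833 = 8·438 + 329, so a_0 = 8
438 = 1·329 + 109, so a_1 = 1
329 = 3·109 + 2, so a_2 = 3
109 = 54·2 + 1, so a_3 = 54
2 = 2·1 + 0, so a_4 = 2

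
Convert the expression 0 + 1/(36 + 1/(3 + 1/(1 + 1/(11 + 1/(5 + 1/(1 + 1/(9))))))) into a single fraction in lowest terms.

2813/101986

Starting at the tail and folding back:
Start with 9.
1 + 1/(9/1) = 1 + 1/9 = 10/9
5 + 1/(10/9) = 5 + 9/10 = 59/10
11 + 1/(59/10) = 11 + 10/59 = 659/59
1 + 1/(659/59) = 1 + 59/659 = 718/659
3 + 1/(718/659) = 3 + 659/718 = 2813/718
36 + 1/(2813/718) = 36 + 718/2813 = 101986/2813
0 + 1/(101986/2813) = 0 + 2813/101986 = 2813/101986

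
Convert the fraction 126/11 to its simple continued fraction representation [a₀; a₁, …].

[11; 2, 5]

126 ÷ 11 → quotient 11, remainder 5
11 ÷ 5 → quotient 2, remainder 1
5 ÷ 1 → quotient 5, remainder 0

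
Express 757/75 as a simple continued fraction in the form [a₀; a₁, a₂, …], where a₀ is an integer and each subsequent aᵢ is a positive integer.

[10; 10, 1, 2, 2]

⌊757/75⌋ = 10, remainder 7
⌊75/7⌋ = 10, remainder 5
⌊7/5⌋ = 1, remainder 2
⌊5/2⌋ = 2, remainder 1
⌊2/1⌋ = 2, remainder 0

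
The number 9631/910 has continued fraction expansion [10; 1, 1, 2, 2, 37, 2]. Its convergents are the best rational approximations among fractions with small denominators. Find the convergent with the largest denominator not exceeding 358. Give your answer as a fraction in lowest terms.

a_0 = 10: 10/1  (≤ bound)
a_1 = 1: 11/1  (≤ bound)
a_2 = 1: 21/2  (≤ bound)
a_3 = 2: 53/5  (≤ bound)
a_4 = 2: 127/12  (≤ bound)
a_5 = 37: 4752/449  (> 358, stop)

127/12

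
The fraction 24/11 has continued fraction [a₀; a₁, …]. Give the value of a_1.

24 ÷ 11 → quotient 2, remainder 2
11 ÷ 2 → quotient 5, remainder 1

5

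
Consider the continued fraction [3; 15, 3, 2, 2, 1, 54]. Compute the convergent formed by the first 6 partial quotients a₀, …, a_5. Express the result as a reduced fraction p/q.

Build up convergents one term at a time:
a_0 = 3: 3/1
a_1 = 15: 46/15
a_2 = 3: 141/46
a_3 = 2: 328/107
a_4 = 2: 797/260
a_5 = 1: 1125/367

1125/367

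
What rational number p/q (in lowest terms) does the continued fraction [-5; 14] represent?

Use the convergent recurrence hₖ = aₖ·hₖ₋₁ + hₖ₋₂ (and likewise for the denominators kₖ):
a_0 = -5: -5/1
a_1 = 14: -69/14

-69/14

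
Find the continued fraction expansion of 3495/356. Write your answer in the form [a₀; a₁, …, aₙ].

3495 = 9·356 + 291, so a_0 = 9
356 = 1·291 + 65, so a_1 = 1
291 = 4·65 + 31, so a_2 = 4
65 = 2·31 + 3, so a_3 = 2
31 = 10·3 + 1, so a_4 = 10
3 = 3·1 + 0, so a_5 = 3

[9; 1, 4, 2, 10, 3]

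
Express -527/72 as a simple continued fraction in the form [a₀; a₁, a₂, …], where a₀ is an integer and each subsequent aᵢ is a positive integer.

Run the Euclidean algorithm, recording each quotient:
-527 = -8·72 + 49, so a_0 = -8
72 = 1·49 + 23, so a_1 = 1
49 = 2·23 + 3, so a_2 = 2
23 = 7·3 + 2, so a_3 = 7
3 = 1·2 + 1, so a_4 = 1
2 = 2·1 + 0, so a_5 = 2

[-8; 1, 2, 7, 1, 2]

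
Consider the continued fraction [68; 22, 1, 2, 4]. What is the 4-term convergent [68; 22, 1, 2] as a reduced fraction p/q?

4627/68

Start with 2.
1 + 1/(2/1) = 1 + 1/2 = 3/2
22 + 1/(3/2) = 22 + 2/3 = 68/3
68 + 1/(68/3) = 68 + 3/68 = 4627/68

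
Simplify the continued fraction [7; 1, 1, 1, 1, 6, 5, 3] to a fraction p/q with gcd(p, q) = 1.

4130/543

Start with 3.
5 + 1/(3/1) = 5 + 1/3 = 16/3
6 + 1/(16/3) = 6 + 3/16 = 99/16
1 + 1/(99/16) = 1 + 16/99 = 115/99
1 + 1/(115/99) = 1 + 99/115 = 214/115
1 + 1/(214/115) = 1 + 115/214 = 329/214
1 + 1/(329/214) = 1 + 214/329 = 543/329
7 + 1/(543/329) = 7 + 329/543 = 4130/543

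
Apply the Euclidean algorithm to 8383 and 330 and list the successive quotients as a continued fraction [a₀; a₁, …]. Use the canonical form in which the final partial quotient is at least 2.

8383 = 25·330 + 133, so a_0 = 25
330 = 2·133 + 64, so a_1 = 2
133 = 2·64 + 5, so a_2 = 2
64 = 12·5 + 4, so a_3 = 12
5 = 1·4 + 1, so a_4 = 1
4 = 4·1 + 0, so a_5 = 4

[25; 2, 2, 12, 1, 4]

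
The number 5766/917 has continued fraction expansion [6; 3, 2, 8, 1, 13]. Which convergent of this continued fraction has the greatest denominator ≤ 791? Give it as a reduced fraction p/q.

a_0 = 6: 6/1  (≤ bound)
a_1 = 3: 19/3  (≤ bound)
a_2 = 2: 44/7  (≤ bound)
a_3 = 8: 371/59  (≤ bound)
a_4 = 1: 415/66  (≤ bound)
a_5 = 13: 5766/917  (> 791, stop)

415/66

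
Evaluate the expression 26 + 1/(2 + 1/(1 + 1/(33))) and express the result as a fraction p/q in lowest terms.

2660/101

a_0 = 26: 26/1
a_1 = 2: 53/2
a_2 = 1: 79/3
a_3 = 33: 2660/101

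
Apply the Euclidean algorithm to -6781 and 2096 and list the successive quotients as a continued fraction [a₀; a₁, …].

Repeatedly divide and take the remainder:
⌊-6781/2096⌋ = -4, remainder 1603
⌊2096/1603⌋ = 1, remainder 493
⌊1603/493⌋ = 3, remainder 124
⌊493/124⌋ = 3, remainder 121
⌊124/121⌋ = 1, remainder 3
⌊121/3⌋ = 40, remainder 1
⌊3/1⌋ = 3, remainder 0

[-4; 1, 3, 3, 1, 40, 3]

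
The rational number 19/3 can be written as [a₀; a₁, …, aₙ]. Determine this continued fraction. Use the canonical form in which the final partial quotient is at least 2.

[6; 3]

19 = 6·3 + 1, so a_0 = 6
3 = 3·1 + 0, so a_1 = 3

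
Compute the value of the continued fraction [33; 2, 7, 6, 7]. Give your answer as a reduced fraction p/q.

a_0 = 33: 33/1
a_1 = 2: 67/2
a_2 = 7: 502/15
a_3 = 6: 3079/92
a_4 = 7: 22055/659

22055/659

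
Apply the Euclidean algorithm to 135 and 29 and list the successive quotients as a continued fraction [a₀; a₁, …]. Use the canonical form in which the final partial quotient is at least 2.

Run the Euclidean algorithm, recording each quotient:
⌊135/29⌋ = 4, remainder 19
⌊29/19⌋ = 1, remainder 10
⌊19/10⌋ = 1, remainder 9
⌊10/9⌋ = 1, remainder 1
⌊9/1⌋ = 9, remainder 0

[4; 1, 1, 1, 9]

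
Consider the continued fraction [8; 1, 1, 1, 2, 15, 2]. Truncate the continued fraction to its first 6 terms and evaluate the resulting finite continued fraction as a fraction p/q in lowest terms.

Collapse the nested fraction from the inside out:
Start with 15.
2 + 1/(15/1) = 2 + 1/15 = 31/15
1 + 1/(31/15) = 1 + 15/31 = 46/31
1 + 1/(46/31) = 1 + 31/46 = 77/46
1 + 1/(77/46) = 1 + 46/77 = 123/77
8 + 1/(123/77) = 8 + 77/123 = 1061/123

1061/123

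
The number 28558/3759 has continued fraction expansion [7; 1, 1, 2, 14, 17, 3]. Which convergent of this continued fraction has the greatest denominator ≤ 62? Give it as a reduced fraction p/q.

38/5

List convergents until the denominator exceeds the bound:
a_0 = 7: 7/1  (≤ bound)
a_1 = 1: 8/1  (≤ bound)
a_2 = 1: 15/2  (≤ bound)
a_3 = 2: 38/5  (≤ bound)
a_4 = 14: 547/72  (> 62, stop)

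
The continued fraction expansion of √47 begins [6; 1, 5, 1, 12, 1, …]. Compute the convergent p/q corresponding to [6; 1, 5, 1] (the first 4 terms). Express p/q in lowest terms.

48/7

Work from the innermost term outward:
Start with 1.
5 + 1/(1/1) = 5 + 1/1 = 6/1
1 + 1/(6/1) = 1 + 1/6 = 7/6
6 + 1/(7/6) = 6 + 6/7 = 48/7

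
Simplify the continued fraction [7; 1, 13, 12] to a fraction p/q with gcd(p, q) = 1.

Start with 12.
13 + 1/(12/1) = 13 + 1/12 = 157/12
1 + 1/(157/12) = 1 + 12/157 = 169/157
7 + 1/(169/157) = 7 + 157/169 = 1340/169

1340/169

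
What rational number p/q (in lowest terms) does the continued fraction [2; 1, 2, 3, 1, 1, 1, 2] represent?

256/95

Start with 2.
1 + 1/(2/1) = 1 + 1/2 = 3/2
1 + 1/(3/2) = 1 + 2/3 = 5/3
1 + 1/(5/3) = 1 + 3/5 = 8/5
3 + 1/(8/5) = 3 + 5/8 = 29/8
2 + 1/(29/8) = 2 + 8/29 = 66/29
1 + 1/(66/29) = 1 + 29/66 = 95/66
2 + 1/(95/66) = 2 + 66/95 = 256/95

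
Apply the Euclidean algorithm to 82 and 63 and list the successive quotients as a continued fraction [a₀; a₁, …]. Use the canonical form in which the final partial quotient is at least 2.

[1; 3, 3, 6]

Apply division with remainder until the remainder is 0:
⌊82/63⌋ = 1, remainder 19
⌊63/19⌋ = 3, remainder 6
⌊19/6⌋ = 3, remainder 1
⌊6/1⌋ = 6, remainder 0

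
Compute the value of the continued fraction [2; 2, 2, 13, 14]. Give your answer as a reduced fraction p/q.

2266/943

Build up convergents one term at a time:
a_0 = 2: 2/1
a_1 = 2: 5/2
a_2 = 2: 12/5
a_3 = 13: 161/67
a_4 = 14: 2266/943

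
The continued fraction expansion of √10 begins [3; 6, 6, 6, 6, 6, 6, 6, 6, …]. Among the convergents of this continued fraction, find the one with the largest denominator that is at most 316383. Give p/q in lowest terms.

a_0 = 3: 3/1  (≤ bound)
a_1 = 6: 19/6  (≤ bound)
a_2 = 6: 117/37  (≤ bound)
a_3 = 6: 721/228  (≤ bound)
a_4 = 6: 4443/1405  (≤ bound)
a_5 = 6: 27379/8658  (≤ bound)
a_6 = 6: 168717/53353  (≤ bound)
a_7 = 6: 1039681/328776  (> 316383, stop)

168717/53353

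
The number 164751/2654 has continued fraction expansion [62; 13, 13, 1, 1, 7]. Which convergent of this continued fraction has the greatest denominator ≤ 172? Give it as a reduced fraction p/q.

10553/170

List convergents until the denominator exceeds the bound:
a_0 = 62: 62/1  (≤ bound)
a_1 = 13: 807/13  (≤ bound)
a_2 = 13: 10553/170  (≤ bound)
a_3 = 1: 11360/183  (> 172, stop)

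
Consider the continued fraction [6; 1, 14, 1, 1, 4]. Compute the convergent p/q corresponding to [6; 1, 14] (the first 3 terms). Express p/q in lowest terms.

a_0 = 6: 6/1
a_1 = 1: 7/1
a_2 = 14: 104/15

104/15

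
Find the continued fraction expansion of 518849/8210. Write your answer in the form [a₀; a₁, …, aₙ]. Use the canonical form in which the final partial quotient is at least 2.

[63; 5, 14, 12, 1, 3, 2]

518849 ÷ 8210 → quotient 63, remainder 1619
8210 ÷ 1619 → quotient 5, remainder 115
1619 ÷ 115 → quotient 14, remainder 9
115 ÷ 9 → quotient 12, remainder 7
9 ÷ 7 → quotient 1, remainder 2
7 ÷ 2 → quotient 3, remainder 1
2 ÷ 1 → quotient 2, remainder 0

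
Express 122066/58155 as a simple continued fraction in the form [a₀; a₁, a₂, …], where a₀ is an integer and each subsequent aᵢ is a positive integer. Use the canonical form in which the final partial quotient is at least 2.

122066 = 2·58155 + 5756, so a_0 = 2
58155 = 10·5756 + 595, so a_1 = 10
5756 = 9·595 + 401, so a_2 = 9
595 = 1·401 + 194, so a_3 = 1
401 = 2·194 + 13, so a_4 = 2
194 = 14·13 + 12, so a_5 = 14
13 = 1·12 + 1, so a_6 = 1
12 = 12·1 + 0, so a_7 = 12

[2; 10, 9, 1, 2, 14, 1, 12]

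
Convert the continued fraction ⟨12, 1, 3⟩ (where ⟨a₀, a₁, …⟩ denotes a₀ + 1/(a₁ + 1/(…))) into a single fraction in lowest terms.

Use the convergent recurrence hₖ = aₖ·hₖ₋₁ + hₖ₋₂ (and likewise for the denominators kₖ):
a_0 = 12: 12/1
a_1 = 1: 13/1
a_2 = 3: 51/4

51/4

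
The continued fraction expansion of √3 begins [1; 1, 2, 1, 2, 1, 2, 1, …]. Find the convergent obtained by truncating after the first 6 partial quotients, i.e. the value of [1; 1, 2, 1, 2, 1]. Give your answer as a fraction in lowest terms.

26/15

Compute successive convergents:
a_0 = 1: 1/1
a_1 = 1: 2/1
a_2 = 2: 5/3
a_3 = 1: 7/4
a_4 = 2: 19/11
a_5 = 1: 26/15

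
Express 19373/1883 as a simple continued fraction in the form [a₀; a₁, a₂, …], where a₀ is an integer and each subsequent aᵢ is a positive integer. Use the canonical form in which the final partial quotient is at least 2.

[10; 3, 2, 7, 3, 1, 8]

Repeatedly divide and take the remainder:
19373 ÷ 1883 → quotient 10, remainder 543
1883 ÷ 543 → quotient 3, remainder 254
543 ÷ 254 → quotient 2, remainder 35
254 ÷ 35 → quotient 7, remainder 9
35 ÷ 9 → quotient 3, remainder 8
9 ÷ 8 → quotient 1, remainder 1
8 ÷ 1 → quotient 8, remainder 0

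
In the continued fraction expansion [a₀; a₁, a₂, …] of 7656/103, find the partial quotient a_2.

Apply division with remainder until the remainder is 0:
7656 ÷ 103 → quotient 74, remainder 34
103 ÷ 34 → quotient 3, remainder 1
34 ÷ 1 → quotient 34, remainder 0

34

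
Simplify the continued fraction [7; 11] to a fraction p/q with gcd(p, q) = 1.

Compute successive convergents:
a_0 = 7: 7/1
a_1 = 11: 78/11

78/11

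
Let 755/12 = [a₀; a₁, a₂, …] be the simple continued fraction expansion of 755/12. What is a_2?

Run the Euclidean algorithm, recording each quotient:
755 = 62·12 + 11, so a_0 = 62
12 = 1·11 + 1, so a_1 = 1
11 = 11·1 + 0, so a_2 = 11

11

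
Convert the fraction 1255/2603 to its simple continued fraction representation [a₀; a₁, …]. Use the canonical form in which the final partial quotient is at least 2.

Repeatedly divide and take the remainder:
⌊1255/2603⌋ = 0, remainder 1255
⌊2603/1255⌋ = 2, remainder 93
⌊1255/93⌋ = 13, remainder 46
⌊93/46⌋ = 2, remainder 1
⌊46/1⌋ = 46, remainder 0

[0; 2, 13, 2, 46]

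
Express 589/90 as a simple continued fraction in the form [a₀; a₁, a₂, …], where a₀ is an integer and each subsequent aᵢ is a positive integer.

[6; 1, 1, 5, 8]

589 = 6·90 + 49, so a_0 = 6
90 = 1·49 + 41, so a_1 = 1
49 = 1·41 + 8, so a_2 = 1
41 = 5·8 + 1, so a_3 = 5
8 = 8·1 + 0, so a_4 = 8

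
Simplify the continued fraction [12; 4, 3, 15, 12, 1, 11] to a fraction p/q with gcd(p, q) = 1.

379178/31001

Compute successive convergents:
a_0 = 12: 12/1
a_1 = 4: 49/4
a_2 = 3: 159/13
a_3 = 15: 2434/199
a_4 = 12: 29367/2401
a_5 = 1: 31801/2600
a_6 = 11: 379178/31001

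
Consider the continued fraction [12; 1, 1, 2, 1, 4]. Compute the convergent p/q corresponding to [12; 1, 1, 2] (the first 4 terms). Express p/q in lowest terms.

63/5

Start with 2.
1 + 1/(2/1) = 1 + 1/2 = 3/2
1 + 1/(3/2) = 1 + 2/3 = 5/3
12 + 1/(5/3) = 12 + 3/5 = 63/5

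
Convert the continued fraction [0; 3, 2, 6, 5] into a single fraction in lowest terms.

Compute successive convergents:
a_0 = 0: 0/1
a_1 = 3: 1/3
a_2 = 2: 2/7
a_3 = 6: 13/45
a_4 = 5: 67/232

67/232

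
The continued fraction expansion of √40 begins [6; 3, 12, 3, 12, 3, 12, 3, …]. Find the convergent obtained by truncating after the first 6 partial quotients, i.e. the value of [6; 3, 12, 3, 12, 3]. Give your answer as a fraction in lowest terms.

a_0 = 6: 6/1
a_1 = 3: 19/3
a_2 = 12: 234/37
a_3 = 3: 721/114
a_4 = 12: 8886/1405
a_5 = 3: 27379/4329

27379/4329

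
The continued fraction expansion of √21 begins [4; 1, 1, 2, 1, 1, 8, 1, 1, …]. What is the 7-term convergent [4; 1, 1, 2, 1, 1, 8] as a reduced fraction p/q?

Build up convergents one term at a time:
a_0 = 4: 4/1
a_1 = 1: 5/1
a_2 = 1: 9/2
a_3 = 2: 23/5
a_4 = 1: 32/7
a_5 = 1: 55/12
a_6 = 8: 472/103

472/103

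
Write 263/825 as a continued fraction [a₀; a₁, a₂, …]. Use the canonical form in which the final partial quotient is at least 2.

263 = 0·825 + 263, so a_0 = 0
825 = 3·263 + 36, so a_1 = 3
263 = 7·36 + 11, so a_2 = 7
36 = 3·11 + 3, so a_3 = 3
11 = 3·3 + 2, so a_4 = 3
3 = 1·2 + 1, so a_5 = 1
2 = 2·1 + 0, so a_6 = 2

[0; 3, 7, 3, 3, 1, 2]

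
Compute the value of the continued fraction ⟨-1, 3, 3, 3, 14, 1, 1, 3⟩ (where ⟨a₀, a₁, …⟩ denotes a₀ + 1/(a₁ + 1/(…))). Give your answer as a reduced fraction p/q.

Start with 3.
1 + 1/(3/1) = 1 + 1/3 = 4/3
1 + 1/(4/3) = 1 + 3/4 = 7/4
14 + 1/(7/4) = 14 + 4/7 = 102/7
3 + 1/(102/7) = 3 + 7/102 = 313/102
3 + 1/(313/102) = 3 + 102/313 = 1041/313
3 + 1/(1041/313) = 3 + 313/1041 = 3436/1041
-1 + 1/(3436/1041) = -1 + 1041/3436 = -2395/3436

-2395/3436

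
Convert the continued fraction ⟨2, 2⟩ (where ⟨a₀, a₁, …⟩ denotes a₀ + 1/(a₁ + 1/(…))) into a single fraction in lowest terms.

a_0 = 2: 2/1
a_1 = 2: 5/2

5/2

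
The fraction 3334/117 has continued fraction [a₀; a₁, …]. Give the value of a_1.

2

Repeatedly divide and take the remainder:
3334 ÷ 117 → quotient 28, remainder 58
117 ÷ 58 → quotient 2, remainder 1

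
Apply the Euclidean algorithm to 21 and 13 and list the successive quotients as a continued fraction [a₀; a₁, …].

[1; 1, 1, 1, 1, 2]

Run the Euclidean algorithm, recording each quotient:
⌊21/13⌋ = 1, remainder 8
⌊13/8⌋ = 1, remainder 5
⌊8/5⌋ = 1, remainder 3
⌊5/3⌋ = 1, remainder 2
⌊3/2⌋ = 1, remainder 1
⌊2/1⌋ = 2, remainder 0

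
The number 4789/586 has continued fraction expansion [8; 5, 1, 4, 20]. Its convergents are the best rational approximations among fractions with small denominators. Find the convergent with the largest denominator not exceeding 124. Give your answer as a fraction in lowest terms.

237/29

a_0 = 8: 8/1  (≤ bound)
a_1 = 5: 41/5  (≤ bound)
a_2 = 1: 49/6  (≤ bound)
a_3 = 4: 237/29  (≤ bound)
a_4 = 20: 4789/586  (> 124, stop)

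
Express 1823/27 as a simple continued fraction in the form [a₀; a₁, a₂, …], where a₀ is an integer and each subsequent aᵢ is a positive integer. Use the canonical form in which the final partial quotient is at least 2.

⌊1823/27⌋ = 67, remainder 14
⌊27/14⌋ = 1, remainder 13
⌊14/13⌋ = 1, remainder 1
⌊13/1⌋ = 13, remainder 0

[67; 1, 1, 13]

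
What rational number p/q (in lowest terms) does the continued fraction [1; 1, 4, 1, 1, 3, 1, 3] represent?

a_0 = 1: 1/1
a_1 = 1: 2/1
a_2 = 4: 9/5
a_3 = 1: 11/6
a_4 = 1: 20/11
a_5 = 3: 71/39
a_6 = 1: 91/50
a_7 = 3: 344/189

344/189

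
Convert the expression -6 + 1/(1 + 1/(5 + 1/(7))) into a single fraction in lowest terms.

a_0 = -6: -6/1
a_1 = 1: -5/1
a_2 = 5: -31/6
a_3 = 7: -222/43

-222/43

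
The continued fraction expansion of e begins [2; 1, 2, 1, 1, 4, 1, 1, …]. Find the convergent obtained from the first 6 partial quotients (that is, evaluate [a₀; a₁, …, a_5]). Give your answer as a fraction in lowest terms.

87/32

Use the convergent recurrence hₖ = aₖ·hₖ₋₁ + hₖ₋₂ (and likewise for the denominators kₖ):
a_0 = 2: 2/1
a_1 = 1: 3/1
a_2 = 2: 8/3
a_3 = 1: 11/4
a_4 = 1: 19/7
a_5 = 4: 87/32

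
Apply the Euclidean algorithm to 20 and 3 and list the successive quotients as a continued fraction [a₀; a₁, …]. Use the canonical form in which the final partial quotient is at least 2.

[6; 1, 2]

Repeatedly divide and take the remainder:
⌊20/3⌋ = 6, remainder 2
⌊3/2⌋ = 1, remainder 1
⌊2/1⌋ = 2, remainder 0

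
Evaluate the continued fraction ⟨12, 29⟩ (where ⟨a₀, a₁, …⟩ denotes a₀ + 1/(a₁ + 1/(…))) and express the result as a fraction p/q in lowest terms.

349/29

Work from the innermost term outward:
Start with 29.
12 + 1/(29/1) = 12 + 1/29 = 349/29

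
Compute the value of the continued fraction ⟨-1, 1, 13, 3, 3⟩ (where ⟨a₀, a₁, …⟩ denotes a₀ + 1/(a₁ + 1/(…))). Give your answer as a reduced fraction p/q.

a_0 = -1: -1/1
a_1 = 1: 0/1
a_2 = 13: -1/14
a_3 = 3: -3/43
a_4 = 3: -10/143

-10/143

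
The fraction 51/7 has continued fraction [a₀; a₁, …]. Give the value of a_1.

Run the Euclidean algorithm, recording each quotient:
51 = 7·7 + 2, so a_0 = 7
7 = 3·2 + 1, so a_1 = 3

3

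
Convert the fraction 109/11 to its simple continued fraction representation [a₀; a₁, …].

Apply division with remainder until the remainder is 0:
⌊109/11⌋ = 9, remainder 10
⌊11/10⌋ = 1, remainder 1
⌊10/1⌋ = 10, remainder 0

[9; 1, 10]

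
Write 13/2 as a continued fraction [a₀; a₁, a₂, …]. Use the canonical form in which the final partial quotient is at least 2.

[6; 2]

13 = 6·2 + 1, so a_0 = 6
2 = 2·1 + 0, so a_1 = 2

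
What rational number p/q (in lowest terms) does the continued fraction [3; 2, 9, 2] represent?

139/40

Collapse the nested fraction from the inside out:
Start with 2.
9 + 1/(2/1) = 9 + 1/2 = 19/2
2 + 1/(19/2) = 2 + 2/19 = 40/19
3 + 1/(40/19) = 3 + 19/40 = 139/40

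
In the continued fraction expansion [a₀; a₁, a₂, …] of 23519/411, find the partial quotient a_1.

4

23519 = 57·411 + 92, so a_0 = 57
411 = 4·92 + 43, so a_1 = 4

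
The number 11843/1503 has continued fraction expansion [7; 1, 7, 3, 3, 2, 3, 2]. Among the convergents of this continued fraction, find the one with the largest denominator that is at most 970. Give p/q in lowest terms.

5169/656

List convergents until the denominator exceeds the bound:
a_0 = 7: 7/1  (≤ bound)
a_1 = 1: 8/1  (≤ bound)
a_2 = 7: 63/8  (≤ bound)
a_3 = 3: 197/25  (≤ bound)
a_4 = 3: 654/83  (≤ bound)
a_5 = 2: 1505/191  (≤ bound)
a_6 = 3: 5169/656  (≤ bound)
a_7 = 2: 11843/1503  (> 970, stop)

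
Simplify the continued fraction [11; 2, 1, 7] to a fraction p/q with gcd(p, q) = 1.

261/23

a_0 = 11: 11/1
a_1 = 2: 23/2
a_2 = 1: 34/3
a_3 = 7: 261/23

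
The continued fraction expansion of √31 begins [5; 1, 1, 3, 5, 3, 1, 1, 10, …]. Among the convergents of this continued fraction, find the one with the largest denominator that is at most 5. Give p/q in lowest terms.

List convergents until the denominator exceeds the bound:
a_0 = 5: 5/1  (≤ bound)
a_1 = 1: 6/1  (≤ bound)
a_2 = 1: 11/2  (≤ bound)
a_3 = 3: 39/7  (> 5, stop)

11/2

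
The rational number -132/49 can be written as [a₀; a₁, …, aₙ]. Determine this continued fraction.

[-3; 3, 3, 1, 3]

-132 ÷ 49 → quotient -3, remainder 15
49 ÷ 15 → quotient 3, remainder 4
15 ÷ 4 → quotient 3, remainder 3
4 ÷ 3 → quotient 1, remainder 1
3 ÷ 1 → quotient 3, remainder 0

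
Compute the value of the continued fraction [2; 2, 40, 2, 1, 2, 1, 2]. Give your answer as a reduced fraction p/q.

6115/2452

a_0 = 2: 2/1
a_1 = 2: 5/2
a_2 = 40: 202/81
a_3 = 2: 409/164
a_4 = 1: 611/245
a_5 = 2: 1631/654
a_6 = 1: 2242/899
a_7 = 2: 6115/2452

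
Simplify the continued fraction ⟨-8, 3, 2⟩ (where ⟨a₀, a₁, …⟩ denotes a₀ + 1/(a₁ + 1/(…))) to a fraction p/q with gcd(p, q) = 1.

-54/7

Work from the innermost term outward:
Start with 2.
3 + 1/(2/1) = 3 + 1/2 = 7/2
-8 + 1/(7/2) = -8 + 2/7 = -54/7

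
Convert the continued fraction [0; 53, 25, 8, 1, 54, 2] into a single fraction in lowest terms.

25036/1327905

a_0 = 0: 0/1
a_1 = 53: 1/53
a_2 = 25: 25/1326
a_3 = 8: 201/10661
a_4 = 1: 226/11987
a_5 = 54: 12405/657959
a_6 = 2: 25036/1327905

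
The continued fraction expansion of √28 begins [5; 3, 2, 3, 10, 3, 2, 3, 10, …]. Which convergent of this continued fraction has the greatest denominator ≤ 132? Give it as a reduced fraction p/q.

a_0 = 5: 5/1  (≤ bound)
a_1 = 3: 16/3  (≤ bound)
a_2 = 2: 37/7  (≤ bound)
a_3 = 3: 127/24  (≤ bound)
a_4 = 10: 1307/247  (> 132, stop)

127/24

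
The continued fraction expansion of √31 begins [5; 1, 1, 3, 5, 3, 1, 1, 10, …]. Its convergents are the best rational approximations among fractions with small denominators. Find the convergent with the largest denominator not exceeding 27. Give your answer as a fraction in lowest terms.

39/7

a_0 = 5: 5/1  (≤ bound)
a_1 = 1: 6/1  (≤ bound)
a_2 = 1: 11/2  (≤ bound)
a_3 = 3: 39/7  (≤ bound)
a_4 = 5: 206/37  (> 27, stop)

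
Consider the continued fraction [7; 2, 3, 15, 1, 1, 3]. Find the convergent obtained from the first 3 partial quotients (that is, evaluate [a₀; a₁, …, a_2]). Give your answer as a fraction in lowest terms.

Use the convergent recurrence hₖ = aₖ·hₖ₋₁ + hₖ₋₂ (and likewise for the denominators kₖ):
a_0 = 7: 7/1
a_1 = 2: 15/2
a_2 = 3: 52/7

52/7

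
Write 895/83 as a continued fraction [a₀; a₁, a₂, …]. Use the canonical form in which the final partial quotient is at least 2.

[10; 1, 3, 1, 1, 1, 1, 3]

Run the Euclidean algorithm, recording each quotient:
⌊895/83⌋ = 10, remainder 65
⌊83/65⌋ = 1, remainder 18
⌊65/18⌋ = 3, remainder 11
⌊18/11⌋ = 1, remainder 7
⌊11/7⌋ = 1, remainder 4
⌊7/4⌋ = 1, remainder 3
⌊4/3⌋ = 1, remainder 1
⌊3/1⌋ = 3, remainder 0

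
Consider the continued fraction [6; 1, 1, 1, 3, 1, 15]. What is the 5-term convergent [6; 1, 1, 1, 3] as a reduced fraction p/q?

Start with 3.
1 + 1/(3/1) = 1 + 1/3 = 4/3
1 + 1/(4/3) = 1 + 3/4 = 7/4
1 + 1/(7/4) = 1 + 4/7 = 11/7
6 + 1/(11/7) = 6 + 7/11 = 73/11

73/11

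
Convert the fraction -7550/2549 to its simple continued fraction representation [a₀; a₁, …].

[-3; 26, 3, 1, 1, 2, 5]

Run the Euclidean algorithm, recording each quotient:
⌊-7550/2549⌋ = -3, remainder 97
⌊2549/97⌋ = 26, remainder 27
⌊97/27⌋ = 3, remainder 16
⌊27/16⌋ = 1, remainder 11
⌊16/11⌋ = 1, remainder 5
⌊11/5⌋ = 2, remainder 1
⌊5/1⌋ = 5, remainder 0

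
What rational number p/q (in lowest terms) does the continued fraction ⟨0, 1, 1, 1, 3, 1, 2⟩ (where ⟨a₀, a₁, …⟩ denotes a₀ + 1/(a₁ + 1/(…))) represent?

a_0 = 0: 0/1
a_1 = 1: 1/1
a_2 = 1: 1/2
a_3 = 1: 2/3
a_4 = 3: 7/11
a_5 = 1: 9/14
a_6 = 2: 25/39

25/39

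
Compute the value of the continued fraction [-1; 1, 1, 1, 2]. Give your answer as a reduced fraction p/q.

-3/8

a_0 = -1: -1/1
a_1 = 1: 0/1
a_2 = 1: -1/2
a_3 = 1: -1/3
a_4 = 2: -3/8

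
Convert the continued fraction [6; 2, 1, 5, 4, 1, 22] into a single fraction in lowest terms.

Start with 22.
1 + 1/(22/1) = 1 + 1/22 = 23/22
4 + 1/(23/22) = 4 + 22/23 = 114/23
5 + 1/(114/23) = 5 + 23/114 = 593/114
1 + 1/(593/114) = 1 + 114/593 = 707/593
2 + 1/(707/593) = 2 + 593/707 = 2007/707
6 + 1/(2007/707) = 6 + 707/2007 = 12749/2007

12749/2007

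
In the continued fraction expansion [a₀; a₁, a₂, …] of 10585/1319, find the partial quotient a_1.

10585 = 8·1319 + 33, so a_0 = 8
1319 = 39·33 + 32, so a_1 = 39

39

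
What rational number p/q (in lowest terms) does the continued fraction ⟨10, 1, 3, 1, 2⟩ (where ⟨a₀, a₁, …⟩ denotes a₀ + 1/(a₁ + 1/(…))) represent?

151/14

Start with 2.
1 + 1/(2/1) = 1 + 1/2 = 3/2
3 + 1/(3/2) = 3 + 2/3 = 11/3
1 + 1/(11/3) = 1 + 3/11 = 14/11
10 + 1/(14/11) = 10 + 11/14 = 151/14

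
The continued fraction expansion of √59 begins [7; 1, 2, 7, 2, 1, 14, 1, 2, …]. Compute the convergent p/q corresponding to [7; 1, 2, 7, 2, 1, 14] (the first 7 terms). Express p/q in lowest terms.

Collapse the nested fraction from the inside out:
Start with 14.
1 + 1/(14/1) = 1 + 1/14 = 15/14
2 + 1/(15/14) = 2 + 14/15 = 44/15
7 + 1/(44/15) = 7 + 15/44 = 323/44
2 + 1/(323/44) = 2 + 44/323 = 690/323
1 + 1/(690/323) = 1 + 323/690 = 1013/690
7 + 1/(1013/690) = 7 + 690/1013 = 7781/1013

7781/1013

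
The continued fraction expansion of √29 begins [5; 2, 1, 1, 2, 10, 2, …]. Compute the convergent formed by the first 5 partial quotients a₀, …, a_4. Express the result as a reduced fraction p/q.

Work from the innermost term outward:
Start with 2.
1 + 1/(2/1) = 1 + 1/2 = 3/2
1 + 1/(3/2) = 1 + 2/3 = 5/3
2 + 1/(5/3) = 2 + 3/5 = 13/5
5 + 1/(13/5) = 5 + 5/13 = 70/13

70/13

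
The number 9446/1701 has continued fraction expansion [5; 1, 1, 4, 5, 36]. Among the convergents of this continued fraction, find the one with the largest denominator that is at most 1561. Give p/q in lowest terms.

a_0 = 5: 5/1  (≤ bound)
a_1 = 1: 6/1  (≤ bound)
a_2 = 1: 11/2  (≤ bound)
a_3 = 4: 50/9  (≤ bound)
a_4 = 5: 261/47  (≤ bound)
a_5 = 36: 9446/1701  (> 1561, stop)

261/47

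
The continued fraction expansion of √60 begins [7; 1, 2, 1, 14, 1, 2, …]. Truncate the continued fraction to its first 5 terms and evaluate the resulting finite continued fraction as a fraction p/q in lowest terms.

457/59

Compute successive convergents:
a_0 = 7: 7/1
a_1 = 1: 8/1
a_2 = 2: 23/3
a_3 = 1: 31/4
a_4 = 14: 457/59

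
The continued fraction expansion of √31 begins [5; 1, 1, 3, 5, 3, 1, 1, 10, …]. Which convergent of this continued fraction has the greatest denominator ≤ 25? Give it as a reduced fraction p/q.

a_0 = 5: 5/1  (≤ bound)
a_1 = 1: 6/1  (≤ bound)
a_2 = 1: 11/2  (≤ bound)
a_3 = 3: 39/7  (≤ bound)
a_4 = 5: 206/37  (> 25, stop)

39/7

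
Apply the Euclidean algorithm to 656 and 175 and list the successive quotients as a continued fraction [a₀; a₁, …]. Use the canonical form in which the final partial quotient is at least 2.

[3; 1, 2, 1, 43]

Repeatedly divide and take the remainder:
656 ÷ 175 → quotient 3, remainder 131
175 ÷ 131 → quotient 1, remainder 44
131 ÷ 44 → quotient 2, remainder 43
44 ÷ 43 → quotient 1, remainder 1
43 ÷ 1 → quotient 43, remainder 0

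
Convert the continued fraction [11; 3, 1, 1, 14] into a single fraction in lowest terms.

1151/102

Work from the innermost term outward:
Start with 14.
1 + 1/(14/1) = 1 + 1/14 = 15/14
1 + 1/(15/14) = 1 + 14/15 = 29/15
3 + 1/(29/15) = 3 + 15/29 = 102/29
11 + 1/(102/29) = 11 + 29/102 = 1151/102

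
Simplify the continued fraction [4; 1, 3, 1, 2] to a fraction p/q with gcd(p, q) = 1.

Use the convergent recurrence hₖ = aₖ·hₖ₋₁ + hₖ₋₂ (and likewise for the denominators kₖ):
a_0 = 4: 4/1
a_1 = 1: 5/1
a_2 = 3: 19/4
a_3 = 1: 24/5
a_4 = 2: 67/14

67/14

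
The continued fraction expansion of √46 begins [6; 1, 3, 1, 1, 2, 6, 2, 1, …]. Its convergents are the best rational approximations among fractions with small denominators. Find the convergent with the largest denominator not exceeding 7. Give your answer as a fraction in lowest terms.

List convergents until the denominator exceeds the bound:
a_0 = 6: 6/1  (≤ bound)
a_1 = 1: 7/1  (≤ bound)
a_2 = 3: 27/4  (≤ bound)
a_3 = 1: 34/5  (≤ bound)
a_4 = 1: 61/9  (> 7, stop)

34/5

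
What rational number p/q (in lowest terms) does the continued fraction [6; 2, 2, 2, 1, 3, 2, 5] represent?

4989/778

a_0 = 6: 6/1
a_1 = 2: 13/2
a_2 = 2: 32/5
a_3 = 2: 77/12
a_4 = 1: 109/17
a_5 = 3: 404/63
a_6 = 2: 917/143
a_7 = 5: 4989/778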